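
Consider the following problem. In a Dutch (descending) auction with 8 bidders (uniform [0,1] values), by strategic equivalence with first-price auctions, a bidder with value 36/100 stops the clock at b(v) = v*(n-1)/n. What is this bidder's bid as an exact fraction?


Step 1: Dutch auctions are strategically equivalent to first-price auctions
Step 2: The equilibrium bid is b(v) = v*(n-1)/n
Step 3: b = 9/25 * 7/8
Step 4: b = 63/200

63/200


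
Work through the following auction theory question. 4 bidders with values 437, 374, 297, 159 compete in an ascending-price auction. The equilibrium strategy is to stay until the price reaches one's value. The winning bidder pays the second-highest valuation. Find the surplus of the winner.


Step 1: Identify the highest value: 437
Step 2: Identify the second-highest value: 374
Step 3: The final price = second-highest value = 374
Step 4: Surplus = 437 - 374 = 63

63


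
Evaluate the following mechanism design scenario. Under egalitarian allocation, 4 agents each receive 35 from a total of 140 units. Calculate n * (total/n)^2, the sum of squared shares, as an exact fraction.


Step 1: Each agent's share = 140/4 = 35
Step 2: Square of each share = (35)^2 = 1225
Step 3: Sum of squares = 4 * 1225 = 4900

4900


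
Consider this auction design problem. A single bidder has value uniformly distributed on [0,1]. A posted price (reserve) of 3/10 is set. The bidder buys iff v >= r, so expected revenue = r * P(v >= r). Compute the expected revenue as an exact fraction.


Step 1: Posted price r = 3/10, value support [0,1]
Step 2: P(v >= r) = (1 - 3/10)/1 = 7/10
Step 3: Expected revenue = r * P(v >= r) = 3/10 * 7/10
Step 4: Revenue = 21/100

21/100


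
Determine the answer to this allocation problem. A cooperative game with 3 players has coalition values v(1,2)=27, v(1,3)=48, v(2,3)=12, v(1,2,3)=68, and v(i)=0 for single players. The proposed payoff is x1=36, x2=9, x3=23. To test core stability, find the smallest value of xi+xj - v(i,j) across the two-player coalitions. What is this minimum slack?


Step 1: Slack for coalition (1,2): x1+x2 - v12 = 45 - 27 = 18
Step 2: Slack for coalition (1,3): x1+x3 - v13 = 59 - 48 = 11
Step 3: Slack for coalition (2,3): x2+x3 - v23 = 32 - 12 = 20
Step 4: Minimum slack = min(18, 11, 20) = 11, attained by (1,3); no pair can gain by deviating, so the allocation is in the core

11


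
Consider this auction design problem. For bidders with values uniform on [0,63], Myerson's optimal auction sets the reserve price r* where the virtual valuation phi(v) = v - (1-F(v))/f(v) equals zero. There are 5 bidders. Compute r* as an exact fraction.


Step 1: For U[0,63], F(v) = v/63 and f(v) = 1/63
Step 2: phi(v) = v - (1 - v/63)/(1/63) = v - (63 - v) = 2v - 63
Step 3: Set phi(r*) = 0: 2r* - 63 = 0
Step 4: r* = 63/2 (the number of bidders n = 5 does not enter)

63/2


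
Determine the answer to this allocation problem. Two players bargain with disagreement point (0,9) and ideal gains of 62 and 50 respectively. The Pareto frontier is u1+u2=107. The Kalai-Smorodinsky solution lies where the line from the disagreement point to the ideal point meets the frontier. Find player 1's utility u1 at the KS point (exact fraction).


Step 1: At the KS point, (u1-d1)/r1 = (u2-d2)/r2 = t and u1+u2 = 107
Step 2: u1 = d1 + r1*t and u2 = d2 + r2*t, so (d1 + r1*t) + (d2 + r2*t) = 107
Step 3: t = (107 - 0 - 9)/(62 + 50) = 98/112 = 7/8
Step 4: u1 = d1 + r1*t = 0 + 62 * 7/8 = 217/4
Step 5: (Check: u2 = d2 + r2*t = 211/4; u1+u2 = 217/4 + 211/4 = 107, on the frontier.)

217/4


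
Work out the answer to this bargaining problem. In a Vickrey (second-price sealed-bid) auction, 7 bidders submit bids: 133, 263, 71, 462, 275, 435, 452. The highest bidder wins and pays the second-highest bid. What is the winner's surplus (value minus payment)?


Step 1: Sort bids in descending order: 462, 452, 435, 275, 263, 133, 71
Step 2: The winning bid is the highest: 462
Step 3: The payment equals the second-highest bid: 452
Step 4: Surplus = winner's bid - payment = 462 - 452 = 10

10


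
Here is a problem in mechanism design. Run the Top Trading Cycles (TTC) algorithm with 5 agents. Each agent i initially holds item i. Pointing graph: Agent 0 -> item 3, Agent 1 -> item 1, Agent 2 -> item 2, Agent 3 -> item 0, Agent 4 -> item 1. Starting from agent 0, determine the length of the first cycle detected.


Step 1: Trace the pointer graph from agent 0: 0 -> 3 -> 0
Step 2: A cycle is detected when we revisit agent 0
Step 3: The cycle is: 0 -> 3 -> 0
Step 4: Cycle length = 2

2


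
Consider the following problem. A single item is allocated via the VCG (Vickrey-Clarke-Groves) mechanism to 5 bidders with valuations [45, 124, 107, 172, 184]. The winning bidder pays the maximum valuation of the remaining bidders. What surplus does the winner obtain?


Step 1: The winner is the agent with the highest value: agent 4 with value 184
Step 2: Values of other agents: [45, 124, 107, 172]
Step 3: VCG payment = max of others' values = 172
Step 4: Surplus = 184 - 172 = 12

12


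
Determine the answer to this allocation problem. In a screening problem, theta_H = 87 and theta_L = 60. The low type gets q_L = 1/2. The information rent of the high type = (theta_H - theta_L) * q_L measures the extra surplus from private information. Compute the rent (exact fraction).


Step 1: theta_H - theta_L = 87 - 60 = 27
Step 2: Information rent = (theta_H - theta_L) * q_L
Step 3: = 27 * 1/2
Step 4: = 27/2

27/2


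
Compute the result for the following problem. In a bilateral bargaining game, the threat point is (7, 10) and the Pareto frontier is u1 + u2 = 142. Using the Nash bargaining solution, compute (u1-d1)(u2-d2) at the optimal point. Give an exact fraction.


Step 1: The Nash solution splits surplus symmetrically above the disagreement point
Step 2: u1 = (total + d1 - d2)/2 = (142 + 7 - 10)/2 = 139/2
Step 3: u2 = (total - d1 + d2)/2 = (142 - 7 + 10)/2 = 145/2
Step 4: Nash product = (139/2 - 7) * (145/2 - 10)
Step 5: = 125/2 * 125/2 = 15625/4

15625/4


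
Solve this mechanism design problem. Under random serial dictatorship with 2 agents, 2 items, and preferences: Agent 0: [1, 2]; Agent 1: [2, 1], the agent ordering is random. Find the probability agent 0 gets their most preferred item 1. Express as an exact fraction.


Step 1: Agent 0 wants item 1
Step 2: There are 2 possible orderings of agents
Step 3: In 2 orderings, agent 0 gets item 1
Step 4: Probability = 2/2 = 1

1


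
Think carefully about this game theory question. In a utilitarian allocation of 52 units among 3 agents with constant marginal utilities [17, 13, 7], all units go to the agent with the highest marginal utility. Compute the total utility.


Step 1: The marginal utilities are [17, 13, 7]
Step 2: The highest marginal utility is 17
Step 3: All 52 units go to that agent
Step 4: Total utility = 17 * 52 = 884

884


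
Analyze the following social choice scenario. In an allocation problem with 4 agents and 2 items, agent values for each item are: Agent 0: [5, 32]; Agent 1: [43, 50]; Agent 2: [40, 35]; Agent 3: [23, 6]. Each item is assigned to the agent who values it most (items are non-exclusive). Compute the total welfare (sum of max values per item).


Step 1: For each item, find the maximum value among all agents.
Step 2: Item 0 -> Agent 1 (value 43)
Step 3: Item 1 -> Agent 1 (value 50)
Step 4: Total welfare = 43 + 50 = 93

93


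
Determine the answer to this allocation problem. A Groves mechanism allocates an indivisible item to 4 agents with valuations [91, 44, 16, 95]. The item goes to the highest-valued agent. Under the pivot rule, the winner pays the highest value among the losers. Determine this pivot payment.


Step 1: The efficient winner is agent 3 with value 95
Step 2: Other agents' values: [91, 44, 16]
Step 3: Pivot payment = max(others) = 91
Step 4: The winner pays 91

91


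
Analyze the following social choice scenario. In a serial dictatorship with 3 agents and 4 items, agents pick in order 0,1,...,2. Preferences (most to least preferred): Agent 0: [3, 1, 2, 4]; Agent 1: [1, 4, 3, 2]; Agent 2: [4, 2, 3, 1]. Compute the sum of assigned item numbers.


Step 1: Agent 0 picks item 3
Step 2: Agent 1 picks item 1
Step 3: Agent 2 picks item 4
Step 4: Sum = 3 + 1 + 4 = 8

8


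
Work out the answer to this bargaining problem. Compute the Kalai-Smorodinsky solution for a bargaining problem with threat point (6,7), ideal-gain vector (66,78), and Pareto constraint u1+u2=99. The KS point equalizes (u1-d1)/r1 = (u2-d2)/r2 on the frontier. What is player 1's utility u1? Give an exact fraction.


Step 1: At the KS point, (u1-d1)/r1 = (u2-d2)/r2 = t and u1+u2 = 99
Step 2: u1 = d1 + r1*t and u2 = d2 + r2*t, so (d1 + r1*t) + (d2 + r2*t) = 99
Step 3: t = (99 - 6 - 7)/(66 + 78) = 86/144 = 43/72
Step 4: u1 = d1 + r1*t = 6 + 66 * 43/72 = 545/12
Step 5: (Check: u2 = d2 + r2*t = 643/12; u1+u2 = 545/12 + 643/12 = 99, on the frontier.)

545/12


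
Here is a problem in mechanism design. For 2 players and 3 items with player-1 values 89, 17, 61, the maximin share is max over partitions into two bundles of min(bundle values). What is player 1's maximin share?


Step 1: Item values = 89, 17, 61
Step 2: Enumerate all 2-bundle partitions and take the smaller bundle:
  Partition 1: {89} vs {17,61} -> bundles 89, 78; min = 78
  Partition 2: {17} vs {89,61} -> bundles 17, 150; min = 17
  Partition 3: {61} vs {89,17} -> bundles 61, 106; min = 61
Step 3: MMS = max(78, 17, 61) = 78

78


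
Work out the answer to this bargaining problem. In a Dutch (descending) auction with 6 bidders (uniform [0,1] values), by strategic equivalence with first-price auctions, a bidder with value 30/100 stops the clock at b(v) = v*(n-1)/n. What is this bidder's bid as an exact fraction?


Step 1: Dutch auctions are strategically equivalent to first-price auctions
Step 2: The equilibrium bid is b(v) = v*(n-1)/n
Step 3: b = 3/10 * 5/6
Step 4: b = 1/4

1/4


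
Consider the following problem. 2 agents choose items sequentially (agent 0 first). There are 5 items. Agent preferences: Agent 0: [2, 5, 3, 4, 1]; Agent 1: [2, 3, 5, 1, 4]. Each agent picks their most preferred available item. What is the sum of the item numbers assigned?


Step 1: Agent 0 picks item 2
Step 2: Agent 1 picks item 3
Step 3: Sum = 2 + 3 = 5

5


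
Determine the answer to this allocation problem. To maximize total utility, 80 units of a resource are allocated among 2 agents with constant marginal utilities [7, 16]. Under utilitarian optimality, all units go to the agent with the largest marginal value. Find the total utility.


Step 1: The marginal utilities are [7, 16]
Step 2: The highest marginal utility is 16
Step 3: All 80 units go to that agent
Step 4: Total utility = 16 * 80 = 1280

1280


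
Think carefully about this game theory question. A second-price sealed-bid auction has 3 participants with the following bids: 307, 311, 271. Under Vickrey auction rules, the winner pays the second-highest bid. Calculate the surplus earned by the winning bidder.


Step 1: Sort bids in descending order: 311, 307, 271
Step 2: The winning bid is the highest: 311
Step 3: The payment equals the second-highest bid: 307
Step 4: Surplus = winner's bid - payment = 311 - 307 = 4

4


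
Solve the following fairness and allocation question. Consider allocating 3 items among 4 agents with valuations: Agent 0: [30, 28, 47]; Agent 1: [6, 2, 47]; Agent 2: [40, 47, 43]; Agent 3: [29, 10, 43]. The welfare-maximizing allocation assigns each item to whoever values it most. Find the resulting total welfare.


Step 1: For each item, find the maximum value among all agents.
Step 2: Item 0 -> Agent 2 (value 40)
Step 3: Item 1 -> Agent 2 (value 47)
Step 4: Item 2 -> Agent 0 (value 47)
Step 5: Total welfare = 40 + 47 + 47 = 134

134


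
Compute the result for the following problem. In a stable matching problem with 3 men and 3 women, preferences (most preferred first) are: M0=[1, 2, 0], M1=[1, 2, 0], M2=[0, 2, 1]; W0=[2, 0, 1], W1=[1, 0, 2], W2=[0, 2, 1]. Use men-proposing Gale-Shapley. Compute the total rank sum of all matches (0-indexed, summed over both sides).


Step 1: Run Gale-Shapley (men propose, women hold best offer):
  M0 proposes to W1; she accepts
  M1 proposes to W1; she switches from M0
  M2 proposes to W0; she accepts
  M0 proposes to W2; she accepts
Step 2: Final matching: W0-M2, W1-M1, W2-M0
Step 3: 0-indexed ranks (man's rank of his match, then woman's): 0 + 0 + 0 + 0 + 1 + 0
Step 4: Total rank sum = 1

1


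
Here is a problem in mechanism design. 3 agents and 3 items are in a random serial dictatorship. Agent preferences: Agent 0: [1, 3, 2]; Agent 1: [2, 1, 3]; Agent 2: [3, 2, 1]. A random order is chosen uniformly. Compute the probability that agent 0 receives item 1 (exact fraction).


Step 1: Agent 0 wants item 1
Step 2: There are 6 possible orderings of agents
Step 3: In 6 orderings, agent 0 gets item 1
Step 4: Probability = 6/6 = 1

1


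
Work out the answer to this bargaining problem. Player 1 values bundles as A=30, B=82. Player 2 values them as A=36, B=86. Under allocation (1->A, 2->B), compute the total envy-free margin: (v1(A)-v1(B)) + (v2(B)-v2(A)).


Step 1: Player 1's margin = v1(A) - v1(B) = 30 - 82 = -52
Step 2: Player 2's margin = v2(B) - v2(A) = 86 - 36 = 50
Step 3: Total margin = -52 + 50 = -2

-2


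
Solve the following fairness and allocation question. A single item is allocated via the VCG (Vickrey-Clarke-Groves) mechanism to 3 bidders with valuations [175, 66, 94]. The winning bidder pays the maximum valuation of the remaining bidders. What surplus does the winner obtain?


Step 1: The winner is the agent with the highest value: agent 0 with value 175
Step 2: Values of other agents: [66, 94]
Step 3: VCG payment = max of others' values = 94
Step 4: Surplus = 175 - 94 = 81

81


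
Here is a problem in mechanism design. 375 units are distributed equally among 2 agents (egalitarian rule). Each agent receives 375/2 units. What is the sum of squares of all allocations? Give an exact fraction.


Step 1: Each agent's share = 375/2
Step 2: Square of each share = (375/2)^2 = 140625/4
Step 3: Sum of squares = 2 * 140625/4 = 140625/2

140625/2


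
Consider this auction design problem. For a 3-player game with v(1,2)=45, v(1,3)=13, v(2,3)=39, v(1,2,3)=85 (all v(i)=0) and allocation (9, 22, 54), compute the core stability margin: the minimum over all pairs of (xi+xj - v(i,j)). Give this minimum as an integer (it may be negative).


Step 1: Slack for coalition (1,2): x1+x2 - v12 = 31 - 45 = -14
Step 2: Slack for coalition (1,3): x1+x3 - v13 = 63 - 13 = 50
Step 3: Slack for coalition (2,3): x2+x3 - v23 = 76 - 39 = 37
Step 4: Minimum slack = min(-14, 50, 37) = -14, attained by (1,2); coalition (1,2) can block (slack < 0), so the allocation is not in the core

-14


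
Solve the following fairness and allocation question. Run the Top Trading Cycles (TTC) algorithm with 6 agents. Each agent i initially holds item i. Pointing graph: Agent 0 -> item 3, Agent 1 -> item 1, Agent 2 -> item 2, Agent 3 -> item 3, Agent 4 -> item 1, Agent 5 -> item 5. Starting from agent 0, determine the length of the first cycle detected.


Step 1: Trace the pointer graph from agent 0: 0 -> 3 -> 3
Step 2: A cycle is detected when we revisit agent 3
Step 3: The cycle is: 3 -> 3
Step 4: Cycle length = 1

1


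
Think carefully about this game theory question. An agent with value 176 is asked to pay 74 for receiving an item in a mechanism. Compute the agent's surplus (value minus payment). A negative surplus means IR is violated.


Step 1: Surplus = value - payment = 176 - 74 = 102
Step 2: IR is satisfied (surplus >= 0)

102


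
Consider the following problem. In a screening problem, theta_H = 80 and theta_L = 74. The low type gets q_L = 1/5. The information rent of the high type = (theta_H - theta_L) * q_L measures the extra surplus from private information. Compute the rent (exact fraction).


Step 1: theta_H - theta_L = 80 - 74 = 6
Step 2: Information rent = (theta_H - theta_L) * q_L
Step 3: = 6 * 1/5
Step 4: = 6/5

6/5


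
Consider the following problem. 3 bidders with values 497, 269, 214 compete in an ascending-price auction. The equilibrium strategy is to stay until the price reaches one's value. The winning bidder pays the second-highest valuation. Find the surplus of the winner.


Step 1: Identify the highest value: 497
Step 2: Identify the second-highest value: 269
Step 3: The final price = second-highest value = 269
Step 4: Surplus = 497 - 269 = 228

228


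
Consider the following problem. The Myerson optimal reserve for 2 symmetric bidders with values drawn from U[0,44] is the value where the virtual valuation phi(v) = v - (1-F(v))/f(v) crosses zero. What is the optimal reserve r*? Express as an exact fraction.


Step 1: For U[0,44], F(v) = v/44 and f(v) = 1/44
Step 2: phi(v) = v - (1 - v/44)/(1/44) = v - (44 - v) = 2v - 44
Step 3: Set phi(r*) = 0: 2r* - 44 = 0
Step 4: r* = 44/2 = 22 (the number of bidders n = 2 does not enter)

22


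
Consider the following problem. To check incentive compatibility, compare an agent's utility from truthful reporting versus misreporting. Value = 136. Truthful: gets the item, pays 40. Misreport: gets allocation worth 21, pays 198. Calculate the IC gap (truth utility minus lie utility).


Step 1: U(truth) = value - payment = 136 - 40 = 96
Step 2: U(lie) = allocation - payment = 21 - 198 = -177
Step 3: IC gap = 96 - (-177) = 273

273


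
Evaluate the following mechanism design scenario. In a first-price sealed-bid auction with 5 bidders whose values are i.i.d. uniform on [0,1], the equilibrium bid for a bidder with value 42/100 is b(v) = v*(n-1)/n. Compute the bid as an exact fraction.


Step 1: The symmetric BNE bidding function is b(v) = v * (n-1) / n
Step 2: Substitute v = 21/50 and n = 5
Step 3: b = 21/50 * 4/5
Step 4: b = 42/125

42/125


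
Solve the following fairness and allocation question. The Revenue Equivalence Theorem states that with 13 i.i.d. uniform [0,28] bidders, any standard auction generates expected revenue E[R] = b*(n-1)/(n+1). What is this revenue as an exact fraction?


Step 1: By Revenue Equivalence, expected revenue = b*(n-1)/(n+1)
Step 2: Substituting n = 13, b = 28
Step 3: Revenue = 28*(13-1)/(13+1) = 28*12/14
Step 4: Revenue = 336/14 = 24

24


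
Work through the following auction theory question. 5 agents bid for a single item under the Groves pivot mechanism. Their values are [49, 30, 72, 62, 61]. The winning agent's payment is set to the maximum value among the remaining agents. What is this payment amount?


Step 1: The efficient winner is agent 2 with value 72
Step 2: Other agents' values: [49, 30, 62, 61]
Step 3: Pivot payment = max(others) = 62
Step 4: The winner pays 62

62


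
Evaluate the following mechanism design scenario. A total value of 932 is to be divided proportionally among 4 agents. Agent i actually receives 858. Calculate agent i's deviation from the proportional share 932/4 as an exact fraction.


Step 1: Proportional share = 932/4 = 233
Step 2: Agent's actual allocation = 858
Step 3: Excess = 858 - 233 = 625

625


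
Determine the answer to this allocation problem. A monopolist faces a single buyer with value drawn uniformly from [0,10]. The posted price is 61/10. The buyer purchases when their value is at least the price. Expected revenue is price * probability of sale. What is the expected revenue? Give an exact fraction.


Step 1: Posted price r = 61/10, value support [0,10]
Step 2: P(v >= r) = (10 - 61/10)/10 = 39/100
Step 3: Expected revenue = r * P(v >= r) = 61/10 * 39/100
Step 4: Revenue = 2379/1000

2379/1000


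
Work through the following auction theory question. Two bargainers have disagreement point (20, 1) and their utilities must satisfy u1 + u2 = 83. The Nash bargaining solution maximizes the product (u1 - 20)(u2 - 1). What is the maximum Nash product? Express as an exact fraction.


Step 1: The Nash solution splits surplus symmetrically above the disagreement point
Step 2: u1 = (total + d1 - d2)/2 = (83 + 20 - 1)/2 = 51
Step 3: u2 = (total - d1 + d2)/2 = (83 - 20 + 1)/2 = 32
Step 4: Nash product = (51 - 20) * (32 - 1)
Step 5: = 31 * 31 = 961

961


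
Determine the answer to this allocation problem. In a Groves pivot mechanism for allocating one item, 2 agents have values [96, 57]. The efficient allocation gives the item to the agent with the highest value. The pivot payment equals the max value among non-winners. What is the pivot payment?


Step 1: The efficient winner is agent 0 with value 96
Step 2: Other agents' values: [57]
Step 3: Pivot payment = max(others) = 57
Step 4: The winner pays 57

57


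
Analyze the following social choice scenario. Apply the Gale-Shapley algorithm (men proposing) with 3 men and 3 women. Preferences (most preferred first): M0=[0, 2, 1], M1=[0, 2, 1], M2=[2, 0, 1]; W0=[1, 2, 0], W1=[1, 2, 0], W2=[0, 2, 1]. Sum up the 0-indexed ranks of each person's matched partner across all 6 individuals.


Step 1: Run Gale-Shapley (men propose, women hold best offer):
  M0 proposes to W0; she accepts
  M1 proposes to W0; she switches from M0
  M2 proposes to W2; she accepts
  M0 proposes to W2; she switches from M2
  M2 proposes to W0; rejected
  M2 proposes to W1; she accepts
Step 2: Final matching: W0-M1, W1-M2, W2-M0
Step 3: 0-indexed ranks (man's rank of his match, then woman's): 0 + 0 + 2 + 1 + 1 + 0
Step 4: Total rank sum = 4

4


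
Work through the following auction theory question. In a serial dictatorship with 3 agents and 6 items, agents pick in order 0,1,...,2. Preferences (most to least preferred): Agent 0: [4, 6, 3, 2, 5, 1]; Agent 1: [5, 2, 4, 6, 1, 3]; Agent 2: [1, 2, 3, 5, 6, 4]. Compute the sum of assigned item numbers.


Step 1: Agent 0 picks item 4
Step 2: Agent 1 picks item 5
Step 3: Agent 2 picks item 1
Step 4: Sum = 4 + 5 + 1 = 10

10


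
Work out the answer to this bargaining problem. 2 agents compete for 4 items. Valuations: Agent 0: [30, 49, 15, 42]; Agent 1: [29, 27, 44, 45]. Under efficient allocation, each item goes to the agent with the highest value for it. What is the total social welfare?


Step 1: For each item, find the maximum value among all agents.
Step 2: Item 0 -> Agent 0 (value 30)
Step 3: Item 1 -> Agent 0 (value 49)
Step 4: Item 2 -> Agent 1 (value 44)
Step 5: Item 3 -> Agent 1 (value 45)
Step 6: Total welfare = 30 + 49 + 44 + 45 = 168

168


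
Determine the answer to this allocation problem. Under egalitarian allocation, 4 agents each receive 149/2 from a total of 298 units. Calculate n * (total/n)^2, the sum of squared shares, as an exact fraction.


Step 1: Each agent's share = 298/4 = 149/2
Step 2: Square of each share = (149/2)^2 = 22201/4
Step 3: Sum of squares = 4 * 22201/4 = 22201

22201


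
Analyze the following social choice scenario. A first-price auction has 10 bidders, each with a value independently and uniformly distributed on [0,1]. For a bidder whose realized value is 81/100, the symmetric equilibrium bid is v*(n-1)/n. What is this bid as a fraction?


Step 1: The symmetric BNE bidding function is b(v) = v * (n-1) / n
Step 2: Substitute v = 81/100 and n = 10
Step 3: b = 81/100 * 9/10
Step 4: b = 729/1000

729/1000


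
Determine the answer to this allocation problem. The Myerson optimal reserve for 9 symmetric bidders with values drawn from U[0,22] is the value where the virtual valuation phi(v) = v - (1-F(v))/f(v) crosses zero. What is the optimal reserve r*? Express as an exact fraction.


Step 1: For U[0,22], F(v) = v/22 and f(v) = 1/22
Step 2: phi(v) = v - (1 - v/22)/(1/22) = v - (22 - v) = 2v - 22
Step 3: Set phi(r*) = 0: 2r* - 22 = 0
Step 4: r* = 22/2 = 11 (the number of bidders n = 9 does not enter)

11


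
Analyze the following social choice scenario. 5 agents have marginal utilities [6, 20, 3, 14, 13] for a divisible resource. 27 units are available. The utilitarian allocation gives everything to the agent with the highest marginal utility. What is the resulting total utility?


Step 1: The marginal utilities are [6, 20, 3, 14, 13]
Step 2: The highest marginal utility is 20
Step 3: All 27 units go to that agent
Step 4: Total utility = 20 * 27 = 540

540


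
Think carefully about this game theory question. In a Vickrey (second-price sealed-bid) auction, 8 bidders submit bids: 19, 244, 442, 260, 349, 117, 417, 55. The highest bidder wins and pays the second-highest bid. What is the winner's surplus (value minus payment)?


Step 1: Sort bids in descending order: 442, 417, 349, 260, 244, 117, 55, 19
Step 2: The winning bid is the highest: 442
Step 3: The payment equals the second-highest bid: 417
Step 4: Surplus = winner's bid - payment = 442 - 417 = 25

25


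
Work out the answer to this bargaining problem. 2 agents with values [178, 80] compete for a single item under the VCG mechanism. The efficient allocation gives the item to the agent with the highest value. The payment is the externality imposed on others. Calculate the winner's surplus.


Step 1: The winner is the agent with the highest value: agent 0 with value 178
Step 2: Values of other agents: [80]
Step 3: VCG payment = max of others' values = 80
Step 4: Surplus = 178 - 80 = 98

98


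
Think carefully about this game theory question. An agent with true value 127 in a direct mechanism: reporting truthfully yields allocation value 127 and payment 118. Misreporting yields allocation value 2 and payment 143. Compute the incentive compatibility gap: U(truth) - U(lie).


Step 1: U(truth) = value - payment = 127 - 118 = 9
Step 2: U(lie) = allocation - payment = 2 - 143 = -141
Step 3: IC gap = 9 - (-141) = 150

150


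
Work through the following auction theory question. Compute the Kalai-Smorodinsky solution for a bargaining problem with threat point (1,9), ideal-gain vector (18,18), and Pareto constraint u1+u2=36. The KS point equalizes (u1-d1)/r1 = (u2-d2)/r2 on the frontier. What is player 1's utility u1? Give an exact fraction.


Step 1: At the KS point, (u1-d1)/r1 = (u2-d2)/r2 = t and u1+u2 = 36
Step 2: u1 = d1 + r1*t and u2 = d2 + r2*t, so (d1 + r1*t) + (d2 + r2*t) = 36
Step 3: t = (36 - 1 - 9)/(18 + 18) = 26/36 = 13/18
Step 4: u1 = d1 + r1*t = 1 + 18 * 13/18 = 14
Step 5: (Check: u2 = d2 + r2*t = 22; u1+u2 = 14 + 22 = 36, on the frontier.)

14


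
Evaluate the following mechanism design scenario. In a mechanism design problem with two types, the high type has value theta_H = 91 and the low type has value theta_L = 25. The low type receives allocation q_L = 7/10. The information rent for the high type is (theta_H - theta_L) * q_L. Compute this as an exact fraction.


Step 1: theta_H - theta_L = 91 - 25 = 66
Step 2: Information rent = (theta_H - theta_L) * q_L
Step 3: = 66 * 7/10
Step 4: = 231/5

231/5


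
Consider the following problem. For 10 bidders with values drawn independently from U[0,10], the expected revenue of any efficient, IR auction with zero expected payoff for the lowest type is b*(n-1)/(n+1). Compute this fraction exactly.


Step 1: By Revenue Equivalence, expected revenue = b*(n-1)/(n+1)
Step 2: Substituting n = 10, b = 10
Step 3: Revenue = 10*(10-1)/(10+1) = 10*9/11
Step 4: Revenue = 90/11

90/11


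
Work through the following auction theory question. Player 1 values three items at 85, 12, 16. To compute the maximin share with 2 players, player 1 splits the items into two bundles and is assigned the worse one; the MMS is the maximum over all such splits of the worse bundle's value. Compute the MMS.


Step 1: Item values = 85, 12, 16
Step 2: Enumerate all 2-bundle partitions and take the smaller bundle:
  Partition 1: {85} vs {12,16} -> bundles 85, 28; min = 28
  Partition 2: {12} vs {85,16} -> bundles 12, 101; min = 12
  Partition 3: {16} vs {85,12} -> bundles 16, 97; min = 16
Step 3: MMS = max(28, 12, 16) = 28

28


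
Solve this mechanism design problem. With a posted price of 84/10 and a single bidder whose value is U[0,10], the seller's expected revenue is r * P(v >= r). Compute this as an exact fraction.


Step 1: Posted price r = 42/5, value support [0,10]
Step 2: P(v >= r) = (10 - 42/5)/10 = 4/25
Step 3: Expected revenue = r * P(v >= r) = 42/5 * 4/25
Step 4: Revenue = 168/125

168/125


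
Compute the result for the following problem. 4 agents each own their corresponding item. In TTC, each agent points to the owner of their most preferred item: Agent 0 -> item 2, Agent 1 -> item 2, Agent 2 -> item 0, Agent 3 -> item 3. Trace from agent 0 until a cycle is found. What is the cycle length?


Step 1: Trace the pointer graph from agent 0: 0 -> 2 -> 0
Step 2: A cycle is detected when we revisit agent 0
Step 3: The cycle is: 0 -> 2 -> 0
Step 4: Cycle length = 2

2


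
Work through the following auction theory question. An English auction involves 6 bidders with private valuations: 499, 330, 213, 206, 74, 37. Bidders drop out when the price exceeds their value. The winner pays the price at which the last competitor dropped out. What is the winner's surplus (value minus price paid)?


Step 1: Identify the highest value: 499
Step 2: Identify the second-highest value: 330
Step 3: The final price = second-highest value = 330
Step 4: Surplus = 499 - 330 = 169

169


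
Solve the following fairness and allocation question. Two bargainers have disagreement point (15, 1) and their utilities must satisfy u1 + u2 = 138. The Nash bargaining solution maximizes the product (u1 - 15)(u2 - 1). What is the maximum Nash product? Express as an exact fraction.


Step 1: The Nash solution splits surplus symmetrically above the disagreement point
Step 2: u1 = (total + d1 - d2)/2 = (138 + 15 - 1)/2 = 76
Step 3: u2 = (total - d1 + d2)/2 = (138 - 15 + 1)/2 = 62
Step 4: Nash product = (76 - 15) * (62 - 1)
Step 5: = 61 * 61 = 3721

3721


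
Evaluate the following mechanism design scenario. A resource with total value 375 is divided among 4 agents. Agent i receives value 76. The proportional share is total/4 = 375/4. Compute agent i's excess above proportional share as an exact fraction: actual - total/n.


Step 1: Proportional share = 375/4
Step 2: Agent's actual allocation = 76
Step 3: Excess = 76 - 375/4 = -71/4

-71/4


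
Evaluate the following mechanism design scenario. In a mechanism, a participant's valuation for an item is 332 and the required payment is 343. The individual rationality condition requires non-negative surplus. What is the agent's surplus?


Step 1: Surplus = value - payment = 332 - 343 = -11
Step 2: IR is violated (surplus < 0)

-11


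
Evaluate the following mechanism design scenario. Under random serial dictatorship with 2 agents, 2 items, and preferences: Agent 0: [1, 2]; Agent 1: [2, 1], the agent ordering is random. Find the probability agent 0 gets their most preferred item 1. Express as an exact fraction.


Step 1: Agent 0 wants item 1
Step 2: There are 2 possible orderings of agents
Step 3: In 2 orderings, agent 0 gets item 1
Step 4: Probability = 2/2 = 1

1


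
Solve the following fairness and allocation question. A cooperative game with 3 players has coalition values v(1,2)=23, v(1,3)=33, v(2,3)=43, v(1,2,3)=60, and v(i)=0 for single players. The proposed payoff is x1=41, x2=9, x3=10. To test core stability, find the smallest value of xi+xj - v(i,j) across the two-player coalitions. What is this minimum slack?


Step 1: Slack for coalition (1,2): x1+x2 - v12 = 50 - 23 = 27
Step 2: Slack for coalition (1,3): x1+x3 - v13 = 51 - 33 = 18
Step 3: Slack for coalition (2,3): x2+x3 - v23 = 19 - 43 = -24
Step 4: Minimum slack = min(27, 18, -24) = -24, attained by (2,3); coalition (2,3) can block (slack < 0), so the allocation is not in the core

-24


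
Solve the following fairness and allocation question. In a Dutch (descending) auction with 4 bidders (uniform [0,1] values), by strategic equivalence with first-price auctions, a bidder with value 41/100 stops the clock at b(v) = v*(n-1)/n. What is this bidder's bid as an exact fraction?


Step 1: Dutch auctions are strategically equivalent to first-price auctions
Step 2: The equilibrium bid is b(v) = v*(n-1)/n
Step 3: b = 41/100 * 3/4
Step 4: b = 123/400

123/400


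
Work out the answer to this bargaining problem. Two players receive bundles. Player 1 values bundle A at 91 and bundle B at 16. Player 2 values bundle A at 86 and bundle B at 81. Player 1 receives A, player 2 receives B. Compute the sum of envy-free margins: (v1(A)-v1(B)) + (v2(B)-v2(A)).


Step 1: Player 1's margin = v1(A) - v1(B) = 91 - 16 = 75
Step 2: Player 2's margin = v2(B) - v2(A) = 81 - 86 = -5
Step 3: Total margin = 75 + -5 = 70

70


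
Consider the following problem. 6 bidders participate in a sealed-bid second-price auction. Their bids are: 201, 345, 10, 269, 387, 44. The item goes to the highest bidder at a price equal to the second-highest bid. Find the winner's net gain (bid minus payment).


Step 1: Sort bids in descending order: 387, 345, 269, 201, 44, 10
Step 2: The winning bid is the highest: 387
Step 3: The payment equals the second-highest bid: 345
Step 4: Surplus = winner's bid - payment = 387 - 345 = 42

42


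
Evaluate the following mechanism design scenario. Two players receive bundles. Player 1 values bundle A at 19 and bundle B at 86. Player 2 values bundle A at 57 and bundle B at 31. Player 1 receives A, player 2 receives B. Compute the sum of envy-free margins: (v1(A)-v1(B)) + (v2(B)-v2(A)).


Step 1: Player 1's margin = v1(A) - v1(B) = 19 - 86 = -67
Step 2: Player 2's margin = v2(B) - v2(A) = 31 - 57 = -26
Step 3: Total margin = -67 + -26 = -93

-93


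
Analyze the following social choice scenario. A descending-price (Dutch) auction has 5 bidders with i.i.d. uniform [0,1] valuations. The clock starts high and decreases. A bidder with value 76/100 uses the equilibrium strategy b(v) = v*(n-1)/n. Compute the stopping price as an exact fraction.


Step 1: Dutch auctions are strategically equivalent to first-price auctions
Step 2: The equilibrium bid is b(v) = v*(n-1)/n
Step 3: b = 19/25 * 4/5
Step 4: b = 76/125

76/125


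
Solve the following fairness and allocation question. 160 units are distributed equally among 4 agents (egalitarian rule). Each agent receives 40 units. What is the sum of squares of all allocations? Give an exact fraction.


Step 1: Each agent's share = 160/4 = 40
Step 2: Square of each share = (40)^2 = 1600
Step 3: Sum of squares = 4 * 1600 = 6400

6400


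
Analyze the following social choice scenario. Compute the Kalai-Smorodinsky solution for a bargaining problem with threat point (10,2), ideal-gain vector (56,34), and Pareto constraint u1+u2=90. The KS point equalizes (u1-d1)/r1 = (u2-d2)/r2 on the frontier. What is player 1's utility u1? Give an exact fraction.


Step 1: At the KS point, (u1-d1)/r1 = (u2-d2)/r2 = t and u1+u2 = 90
Step 2: u1 = d1 + r1*t and u2 = d2 + r2*t, so (d1 + r1*t) + (d2 + r2*t) = 90
Step 3: t = (90 - 10 - 2)/(56 + 34) = 78/90 = 13/15
Step 4: u1 = d1 + r1*t = 10 + 56 * 13/15 = 878/15
Step 5: (Check: u2 = d2 + r2*t = 472/15; u1+u2 = 878/15 + 472/15 = 90, on the frontier.)

878/15


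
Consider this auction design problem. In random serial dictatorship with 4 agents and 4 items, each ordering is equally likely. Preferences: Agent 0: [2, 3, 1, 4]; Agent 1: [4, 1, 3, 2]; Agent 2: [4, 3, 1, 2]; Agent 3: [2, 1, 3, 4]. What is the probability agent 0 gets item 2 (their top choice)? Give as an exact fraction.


Step 1: Agent 0 wants item 2
Step 2: There are 24 possible orderings of agents
Step 3: In 12 orderings, agent 0 gets item 2
Step 4: Probability = 12/24 = 1/2

1/2


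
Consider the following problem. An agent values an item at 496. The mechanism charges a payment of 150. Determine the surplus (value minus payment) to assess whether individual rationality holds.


Step 1: Surplus = value - payment = 496 - 150 = 346
Step 2: IR is satisfied (surplus >= 0)

346


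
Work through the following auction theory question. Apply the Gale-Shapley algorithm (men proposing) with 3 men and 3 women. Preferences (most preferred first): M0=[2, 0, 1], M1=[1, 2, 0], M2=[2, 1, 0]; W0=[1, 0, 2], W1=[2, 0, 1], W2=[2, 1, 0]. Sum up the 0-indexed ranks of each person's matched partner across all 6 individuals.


Step 1: Run Gale-Shapley (men propose, women hold best offer):
  M0 proposes to W2; she accepts
  M1 proposes to W1; she accepts
  M2 proposes to W2; she switches from M0
  M0 proposes to W0; she accepts
Step 2: Final matching: W0-M0, W1-M1, W2-M2
Step 3: 0-indexed ranks (man's rank of his match, then woman's): 1 + 1 + 0 + 2 + 0 + 0
Step 4: Total rank sum = 4

4


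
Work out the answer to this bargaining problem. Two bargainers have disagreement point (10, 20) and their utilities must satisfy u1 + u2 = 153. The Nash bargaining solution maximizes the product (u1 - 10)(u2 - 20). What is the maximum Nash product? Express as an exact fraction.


Step 1: The Nash solution splits surplus symmetrically above the disagreement point
Step 2: u1 = (total + d1 - d2)/2 = (153 + 10 - 20)/2 = 143/2
Step 3: u2 = (total - d1 + d2)/2 = (153 - 10 + 20)/2 = 163/2
Step 4: Nash product = (143/2 - 10) * (163/2 - 20)
Step 5: = 123/2 * 123/2 = 15129/4

15129/4


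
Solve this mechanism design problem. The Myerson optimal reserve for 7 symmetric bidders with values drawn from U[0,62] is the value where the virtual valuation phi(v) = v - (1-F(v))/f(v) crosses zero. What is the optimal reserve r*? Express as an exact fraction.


Step 1: For U[0,62], F(v) = v/62 and f(v) = 1/62
Step 2: phi(v) = v - (1 - v/62)/(1/62) = v - (62 - v) = 2v - 62
Step 3: Set phi(r*) = 0: 2r* - 62 = 0
Step 4: r* = 62/2 = 31 (the number of bidders n = 7 does not enter)

31


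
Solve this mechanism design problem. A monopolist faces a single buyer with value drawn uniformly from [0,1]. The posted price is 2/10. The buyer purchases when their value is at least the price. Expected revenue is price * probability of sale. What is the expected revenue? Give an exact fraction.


Step 1: Posted price r = 1/5, value support [0,1]
Step 2: P(v >= r) = (1 - 1/5)/1 = 4/5
Step 3: Expected revenue = r * P(v >= r) = 1/5 * 4/5
Step 4: Revenue = 4/25

4/25


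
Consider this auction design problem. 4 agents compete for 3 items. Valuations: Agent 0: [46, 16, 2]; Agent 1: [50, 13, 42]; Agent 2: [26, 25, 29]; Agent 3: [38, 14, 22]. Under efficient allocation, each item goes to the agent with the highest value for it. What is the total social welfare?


Step 1: For each item, find the maximum value among all agents.
Step 2: Item 0 -> Agent 1 (value 50)
Step 3: Item 1 -> Agent 2 (value 25)
Step 4: Item 2 -> Agent 1 (value 42)
Step 5: Total welfare = 50 + 25 + 42 = 117

117


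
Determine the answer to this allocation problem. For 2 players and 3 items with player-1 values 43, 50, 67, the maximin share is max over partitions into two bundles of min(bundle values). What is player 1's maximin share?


Step 1: Item values = 43, 50, 67
Step 2: Enumerate all 2-bundle partitions and take the smaller bundle:
  Partition 1: {43} vs {50,67} -> bundles 43, 117; min = 43
  Partition 2: {50} vs {43,67} -> bundles 50, 110; min = 50
  Partition 3: {67} vs {43,50} -> bundles 67, 93; min = 67
Step 3: MMS = max(43, 50, 67) = 67

67


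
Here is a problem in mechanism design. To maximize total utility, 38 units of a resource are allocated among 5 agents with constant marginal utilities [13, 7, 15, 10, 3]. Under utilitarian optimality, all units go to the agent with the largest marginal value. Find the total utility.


Step 1: The marginal utilities are [13, 7, 15, 10, 3]
Step 2: The highest marginal utility is 15
Step 3: All 38 units go to that agent
Step 4: Total utility = 15 * 38 = 570

570


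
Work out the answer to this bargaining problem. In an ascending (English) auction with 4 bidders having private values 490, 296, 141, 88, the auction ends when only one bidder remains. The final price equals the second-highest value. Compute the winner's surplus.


Step 1: Identify the highest value: 490
Step 2: Identify the second-highest value: 296
Step 3: The final price = second-highest value = 296
Step 4: Surplus = 490 - 296 = 194

194
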